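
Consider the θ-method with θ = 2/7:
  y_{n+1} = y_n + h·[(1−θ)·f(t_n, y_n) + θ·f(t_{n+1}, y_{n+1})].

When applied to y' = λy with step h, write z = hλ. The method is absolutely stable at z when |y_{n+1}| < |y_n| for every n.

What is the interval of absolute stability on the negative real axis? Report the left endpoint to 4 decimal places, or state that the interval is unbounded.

On y'=λy, z=hλ:
  y_{n+1} = y_n + z·[5/7·y_n + 2/7·y_{n+1}] ⇒ (1 − 2/7z)y_{n+1} = (1 + 5/7z)y_n
  Hence R(z) = (1 + 5/7z)/(1 − 2/7z).

Solve |R(x)|<1 on ℝ⁻.
x=-0.67: |R|=0.4376
R=−1: 1+5/7x = −1+2/7x ⇒ -3/7x=2 ⇒ x=2/(-3/7)=-4.6667
Confirm numerically:
  x=-3.436: |R|=0.73385 <1
  x=-3.348: |R|=0.71116 <1
  x=-1.876: |R|=0.22135 <1
  x=-5.241: |R|=1.09856 >1
  x=-4.864: |R|=1.03539 >1
Stable set (-4.6667, 0).

(-4.6667, 0).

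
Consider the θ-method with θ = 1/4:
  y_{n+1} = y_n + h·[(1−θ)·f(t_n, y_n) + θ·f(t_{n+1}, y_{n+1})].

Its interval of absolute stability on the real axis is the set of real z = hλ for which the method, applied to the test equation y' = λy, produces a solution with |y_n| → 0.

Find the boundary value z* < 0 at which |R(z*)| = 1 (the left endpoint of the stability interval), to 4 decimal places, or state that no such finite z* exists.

z* = -4.0000.

On y'=λy, z=hλ:
  y_{n+1} = y_n + z·[3/4·y_n + 1/4·y_{n+1}] ⇒ (1 − 1/4z)y_{n+1} = (1 + 3/4z)y_n
  so R(z) = (1 + 3/4z)/(1 − 1/4z).

Solve |R(x)|<1 on ℝ⁻.
x=-1.73: |R|=0.2077
R=−1: 1+3/4x = −1+1/4x ⇒ -1/2x=2 ⇒ x=2/(-1/2)=-4.0000
Confirm numerically:
  x=-3.737: |R|=0.93201 <1
  x=-3.336: |R|=0.81897 <1
  x=-2.842: |R|=0.66150 <1
  x=-4.232: |R|=1.05637 >1
  x=-4.057: |R|=1.01415 >1
Interval (-4.0000, 0).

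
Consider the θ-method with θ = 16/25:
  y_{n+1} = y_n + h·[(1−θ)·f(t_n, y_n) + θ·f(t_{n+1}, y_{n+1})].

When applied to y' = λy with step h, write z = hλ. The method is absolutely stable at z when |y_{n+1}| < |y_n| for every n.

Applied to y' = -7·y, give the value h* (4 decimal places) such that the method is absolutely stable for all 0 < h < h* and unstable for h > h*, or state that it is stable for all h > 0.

(−∞, 0) — no finite endpoint. Any h>0 works for λ=-7.

On y'=λy, z=hλ:
  y_{n+1} = y_n + z·[9/25·y_n + 16/25·y_{n+1}] ⇒ (1 − 16/25z)y_{n+1} = (1 + 9/25z)y_n
  ⇒ R(z) = (1 + 9/25z)/(1 − 16/25z).

Solve |R(x)|<1 on ℝ⁻.
x=-1.3: |R|=0.2904
x=-2: |R|=0.1228
x=-10: |R|=0.3514
x=-100: |R|=0.5385
θ=16/25≥1/2 ⇒ |1+9/25x|<|1−16/25x| ∀x<0 ⇒ unbounded interval.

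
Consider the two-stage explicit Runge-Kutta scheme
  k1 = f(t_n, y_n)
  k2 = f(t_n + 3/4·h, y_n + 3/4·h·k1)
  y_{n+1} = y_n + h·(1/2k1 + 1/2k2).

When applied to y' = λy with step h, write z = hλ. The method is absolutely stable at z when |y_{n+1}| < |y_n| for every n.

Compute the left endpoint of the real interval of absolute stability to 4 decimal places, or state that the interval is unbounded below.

left endpoint -2.6667.

With y'=λy (z=hλ):
  k1=λy_n ⇒ h·k1=z·y_n;  k2=λ(1+3/4z)y_n ⇒ h·k2=z(1+3/4z)y_n
  y_{n+1}/y_n = 1 + 1/2z + 1/2z(1+3/4z) = 1 + z + 3/8z²
  ⇒ R(z) = 1 + z + 3/8z².

Need |R(x)|<1, x<0.
x=-1.06: |R|=0.3613
R=1: x+3/8x²=0 ⇒ x=−8/3=-2.6667; min R=1−1/(4·3/8)=0.3333>−1
Confirm numerically:
  x=-2.464: |R|=0.81274 <1
  x=-1.790: |R|=0.41154 <1
  x=-1.527: |R|=0.34740 <1
  x=-1.207: |R|=0.33932 <1
  x=-3.097: |R|=1.49978 >1
  x=-2.960: |R|=1.32560 >1
  x=-2.890: |R|=1.24204 >1
Interval (-2.6667, 0).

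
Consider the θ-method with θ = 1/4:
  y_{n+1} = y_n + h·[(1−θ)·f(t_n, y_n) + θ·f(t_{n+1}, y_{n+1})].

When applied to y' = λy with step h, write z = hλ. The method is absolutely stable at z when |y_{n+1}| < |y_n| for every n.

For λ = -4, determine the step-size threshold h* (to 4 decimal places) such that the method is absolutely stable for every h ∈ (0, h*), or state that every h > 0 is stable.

Set f=λy, z=hλ:
  y_{n+1} = y_n + z·[3/4·y_n + 1/4·y_{n+1}] ⇒ (1 − 1/4z)y_{n+1} = (1 + 3/4z)y_n
  ⇒ R(z) = (1 + 3/4z)/(1 − 1/4z).

Need |R(x)|<1, x<0.
x=-0.75: |R|=0.3684
R=−1: 1+3/4x = −1+1/4x ⇒ -1/2x=2 ⇒ x=2/(-1/2)=-4.0000
Confirm numerically:
  x=-3.437: |R|=0.84859 <1
  x=-2.124: |R|=0.38733 <1
  x=-1.766: |R|=0.22511 <1
  x=-4.544: |R|=1.12734 >1
  x=-4.164: |R|=1.04018 >1
Stable set (-4.0000, 0).

(-4.0000,0); λ=-4 ⇒ h* = (4)/4 = 1.0000.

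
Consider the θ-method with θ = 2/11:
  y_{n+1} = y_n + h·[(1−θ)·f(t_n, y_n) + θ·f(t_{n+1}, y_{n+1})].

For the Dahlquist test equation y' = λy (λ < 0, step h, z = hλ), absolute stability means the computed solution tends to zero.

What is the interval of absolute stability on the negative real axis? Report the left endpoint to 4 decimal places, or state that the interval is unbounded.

z∈(-3.1429,0).

With y'=λy (z=hλ):
  y_{n+1} = y_n + z·[9/11·y_n + 2/11·y_{n+1}] ⇒ (1 − 2/11z)y_{n+1} = (1 + 9/11z)y_n
  Hence R(z) = (1 + 9/11z)/(1 − 2/11z).

Find x<0 with |R(x)|<1.
x=-1.21: |R|=0.0082
R=−1: 1+9/11x = −1+2/11x ⇒ -7/11x=2 ⇒ x=2/(-7/11)=-3.1429
Confirm numerically:
  x=-2.812: |R|=0.86068 <1
  x=-2.532: |R|=0.73381 <1
  x=-1.768: |R|=0.33792 <1
  x=-3.506: |R|=1.14113 >1
  x=-3.411: |R|=1.10532 >1
Interval (-3.1429, 0).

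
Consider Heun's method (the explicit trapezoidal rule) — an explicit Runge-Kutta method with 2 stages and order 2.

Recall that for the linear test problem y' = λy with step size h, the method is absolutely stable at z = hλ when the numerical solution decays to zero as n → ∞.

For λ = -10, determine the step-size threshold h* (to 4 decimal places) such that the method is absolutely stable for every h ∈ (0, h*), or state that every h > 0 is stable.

Test eqn y'=λy, z=hλ:
  order 2, 2-stage ⇒ R(z)=1+z+z^2/2
  (e.g. R(-0.85)=0.51125, |R|=0.51125)

Need |R(x)|<1, x<0.
x=-0.85: |R|=0.5112
|R(-2.29)|=1.3321 |R(-2.14)|=1.1498 |R(-1.13)|=0.5085
Bisect:
  x_lo=-2.4151 |R|=1.5012  x_hi=-0.0564 |R|=0.9452
  mid=-1.23573 |R|=0.52778 →hi
  mid=-1.82541 |R|=0.84065 →hi
  mid=-2.12025 |R|=1.12749 →lo
  mid=-1.97283 |R|=0.97320 →hi
  mid=-2.04654 |R|=1.04763 →lo
  mid=-2.00969 |R|=1.00974 →lo
  mid=-1.99126 |R|=0.99130 →hi
  ...
  [-2.00004,-1.99990] ⇒ x*=-2.0000
Interval (-2.0000, 0).

(-2.0000,0); λ=-10 ⇒ h* = 0.2000.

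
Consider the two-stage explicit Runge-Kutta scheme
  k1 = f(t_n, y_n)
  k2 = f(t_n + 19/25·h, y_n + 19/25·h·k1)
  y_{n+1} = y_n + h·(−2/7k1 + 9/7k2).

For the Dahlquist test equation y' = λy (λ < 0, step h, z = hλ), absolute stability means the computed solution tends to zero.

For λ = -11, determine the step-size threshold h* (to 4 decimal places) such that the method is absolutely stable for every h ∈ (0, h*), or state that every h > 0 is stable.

Test eqn y'=λy, z=hλ:
  k1=λy_n ⇒ h·k1=z·y_n;  k2=λ(1+19/25z)y_n ⇒ h·k2=z(1+19/25z)y_n
  y_{n+1}/y_n = 1 − 2/7z + 9/7z(1+19/25z) = 1 + z + 171/175z²
  so R(z) = 1 + z + 171/175z².

Find x<0 with |R(x)|<1.
x=-1.23: |R|=1.2483
R=1: x+171/175x²=0 ⇒ x=−175/171=-1.0234; min R=1−1/(4·171/175)=0.7442>−1
Confirm numerically:
  x=-0.977: |R|=0.95571 <1
  x=-0.899: |R|=0.89073 <1
  x=-0.884: |R|=0.87959 <1
  x=-0.586: |R|=0.74955 <1
  x=-1.555: |R|=1.80776 >1
  x=-1.190: |R|=1.19373 >1
  x=-1.130: |R|=1.11771 >1
Stable set (-1.0234, 0).

(-1.0234,0); λ=-11 ⇒ h* = (175/171)/11 = 0.0930.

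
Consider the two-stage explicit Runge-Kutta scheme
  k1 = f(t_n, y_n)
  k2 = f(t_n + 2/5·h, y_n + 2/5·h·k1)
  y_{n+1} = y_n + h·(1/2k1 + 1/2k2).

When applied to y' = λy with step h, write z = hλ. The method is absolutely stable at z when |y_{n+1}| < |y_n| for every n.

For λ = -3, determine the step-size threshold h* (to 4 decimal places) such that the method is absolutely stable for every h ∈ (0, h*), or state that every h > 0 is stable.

On y'=λy, z=hλ:
  k1=λy_n ⇒ h·k1=z·y_n;  k2=λ(1+2/5z)y_n ⇒ h·k2=z(1+2/5z)y_n
  y_{n+1}/y_n = 1 + 1/2z + 1/2z(1+2/5z) = 1 + z + 1/5z²
  ⇒ R(z) = 1 + z + 1/5z².

Need |R(x)|<1, x<0.
x=-1.76: |R|=0.1405
R=1: x+1/5x²=0 ⇒ x=−5=-5.0000; min R=1−1/(4·1/5)=-0.2500>−1
Confirm numerically:
  x=-4.859: |R|=0.86298 <1
  x=-4.279: |R|=0.38297 <1
  x=-4.207: |R|=0.33277 <1
  x=-5.452: |R|=1.49286 >1
  x=-5.151: |R|=1.15556 >1
So |R|<1 on (-5.0000, 0).

(-5.0000,0); λ=-3 ⇒ h* = (5)/3 = 1.6667.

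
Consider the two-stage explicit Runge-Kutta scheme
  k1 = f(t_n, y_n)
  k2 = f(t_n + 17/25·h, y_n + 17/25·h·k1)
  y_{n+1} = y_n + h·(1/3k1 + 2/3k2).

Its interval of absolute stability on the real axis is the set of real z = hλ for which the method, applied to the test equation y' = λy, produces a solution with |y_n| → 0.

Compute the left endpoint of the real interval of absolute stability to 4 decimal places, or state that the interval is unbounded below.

z* = -2.2059.

On y'=λy, z=hλ:
  k1=λy_n ⇒ h·k1=z·y_n;  k2=λ(1+17/25z)y_n ⇒ h·k2=z(1+17/25z)y_n
  y_{n+1}/y_n = 1 + 1/3z + 2/3z(1+17/25z) = 1 + z + 34/75z²
  so R(z) = 1 + z + 34/75z².

Solve |R(x)|<1 on ℝ⁻.
x=-1.14: |R|=0.4492
R=1: x+34/75x²=0 ⇒ x=−75/34=-2.2059; min R=1−1/(4·34/75)=0.4485>−1
Confirm numerically:
  x=-2.056: |R|=0.86030 <1
  x=-1.810: |R|=0.67517 <1
  x=-1.456: |R|=0.50504 <1
  x=-2.649: |R|=1.53213 >1
  x=-2.459: |R|=1.28216 >1
So |R|<1 on (-2.2059, 0).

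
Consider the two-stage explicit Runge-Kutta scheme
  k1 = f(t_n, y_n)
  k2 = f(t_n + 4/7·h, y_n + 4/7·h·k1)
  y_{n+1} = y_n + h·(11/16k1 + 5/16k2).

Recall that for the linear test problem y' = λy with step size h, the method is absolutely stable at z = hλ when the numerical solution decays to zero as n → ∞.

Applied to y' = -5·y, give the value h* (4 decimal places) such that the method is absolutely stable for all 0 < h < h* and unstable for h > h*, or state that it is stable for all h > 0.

(-5.6000,0); λ=-5 ⇒ h* = (28/5)/5 = 1.1200.

On y'=λy, z=hλ:
  k1=λy_n ⇒ h·k1=z·y_n;  k2=λ(1+4/7z)y_n ⇒ h·k2=z(1+4/7z)y_n
  y_{n+1}/y_n = 1 + 11/16z + 5/16z(1+4/7z) = 1 + z + 5/28z²
  ⇒ R(z) = 1 + z + 5/28z².

Need |R(x)|<1, x<0.
x=-0.81: |R|=0.3072
R=1: x+5/28x²=0 ⇒ x=−28/5=-5.6000; min R=1−1/(4·5/28)=-0.4000>−1
Confirm numerically:
  x=-4.466: |R|=0.09564 <1
  x=-3.285: |R|=0.35800 <1
  x=-2.410: |R|=0.37284 <1
  x=-2.406: |R|=0.37228 <1
  x=-6.046: |R|=1.48152 >1
  x=-5.836: |R|=1.24595 >1
  x=-5.741: |R|=1.14455 >1
So |R|<1 on (-5.6000, 0).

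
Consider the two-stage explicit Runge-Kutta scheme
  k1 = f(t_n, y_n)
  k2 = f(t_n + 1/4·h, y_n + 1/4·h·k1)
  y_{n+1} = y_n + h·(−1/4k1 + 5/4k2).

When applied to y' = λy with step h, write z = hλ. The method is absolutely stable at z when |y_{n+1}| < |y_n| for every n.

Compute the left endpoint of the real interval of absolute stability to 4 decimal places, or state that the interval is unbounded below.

z* = -3.2000.

Set f=λy, z=hλ:
  k1=λy_n ⇒ h·k1=z·y_n;  k2=λ(1+1/4z)y_n ⇒ h·k2=z(1+1/4z)y_n
  y_{n+1}/y_n = 1 − 1/4z + 5/4z(1+1/4z) = 1 + z + 5/16z²
  so R(z) = 1 + z + 5/16z².

Find x<0 with |R(x)|<1.
x=-0.95: |R|=0.3320
R=1: x+5/16x²=0 ⇒ x=−16/5=-3.2000; min R=1−1/(4·5/16)=0.2000>−1
Confirm numerically:
  x=-2.609: |R|=0.51815 <1
  x=-1.898: |R|=0.22775 <1
  x=-1.599: |R|=0.20000 <1
  x=-1.413: |R|=0.21093 <1
  x=-3.625: |R|=1.48145 >1
  x=-3.571: |R|=1.41401 >1
  x=-3.338: |R|=1.14395 >1
Interval (-3.2000, 0).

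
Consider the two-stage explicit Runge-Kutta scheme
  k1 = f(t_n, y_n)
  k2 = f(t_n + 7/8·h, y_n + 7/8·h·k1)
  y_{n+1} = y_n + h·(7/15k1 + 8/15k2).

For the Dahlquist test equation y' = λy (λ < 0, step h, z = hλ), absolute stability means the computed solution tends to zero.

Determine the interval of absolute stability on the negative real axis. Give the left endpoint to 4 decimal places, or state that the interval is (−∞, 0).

On y'=λy, z=hλ:
  k1=λy_n ⇒ h·k1=z·y_n;  k2=λ(1+7/8z)y_n ⇒ h·k2=z(1+7/8z)y_n
  y_{n+1}/y_n = 1 + 7/15z + 8/15z(1+7/8z) = 1 + z + 7/15z²
  ⇒ R(z) = 1 + z + 7/15z².

Find x<0 with |R(x)|<1.
x=-1.1: |R|=0.4647
R=1: x+7/15x²=0 ⇒ x=−15/7=-2.1429; min R=1−1/(4·7/15)=0.4643>−1
Confirm numerically:
  x=-2.118: |R|=0.97543 <1
  x=-1.623: |R|=0.60626 <1
  x=-1.074: |R|=0.46429 <1
  x=-0.916: |R|=0.47556 <1
  x=-2.438: |R|=1.33579 >1
  x=-2.280: |R|=1.14592 >1
Stable set (-2.1429, 0).

z∈(-2.1429,0).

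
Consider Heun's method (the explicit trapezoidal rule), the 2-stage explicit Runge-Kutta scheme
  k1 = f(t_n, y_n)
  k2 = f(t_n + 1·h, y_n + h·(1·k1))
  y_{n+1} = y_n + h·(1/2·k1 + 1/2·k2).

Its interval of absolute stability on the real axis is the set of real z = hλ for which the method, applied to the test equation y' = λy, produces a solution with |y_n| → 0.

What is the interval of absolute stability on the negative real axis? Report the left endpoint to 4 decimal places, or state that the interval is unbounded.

z∈(-2.0000,0).

With y'=λy (z=hλ):
  order 2, 2-stage ⇒ R(z)=1+z+z^2/2
  (e.g. R(-0.59)=0.58405, |R|=0.58405)

Boundary: |R(x)|=1, x<0.
x=-0.59: |R|=0.5840
|R(-0.91)|=0.5041 |R(-0.87)|=0.5085 |R(-0.76)|=0.5288
Bisect:
  x_lo=-2.4694 |R|=1.5795  x_hi=-0.3483 |R|=0.7124
  mid=-1.40883 |R|=0.58357 →hi
  mid=-1.93909 |R|=0.94095 →hi
  mid=-2.20423 |R|=1.22508 →lo
  mid=-2.07166 |R|=1.07423 →lo
  mid=-2.00538 |R|=1.00539 →lo
  mid=-1.97224 |R|=0.97262 →hi
  mid=-1.98881 |R|=0.98887 →hi
  mid=-1.99709 |R|=0.99710 →hi
  ...
  [-2.00007,-1.99994] ⇒ x*=-2.0000
So |R|<1 on (-2.0000, 0).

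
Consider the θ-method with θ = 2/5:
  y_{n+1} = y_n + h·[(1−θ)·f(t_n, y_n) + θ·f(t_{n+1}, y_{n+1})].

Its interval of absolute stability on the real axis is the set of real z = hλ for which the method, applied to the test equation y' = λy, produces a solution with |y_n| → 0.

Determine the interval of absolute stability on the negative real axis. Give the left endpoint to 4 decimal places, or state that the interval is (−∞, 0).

(-10.0000, 0).

Test eqn y'=λy, z=hλ:
  y_{n+1} = y_n + z·[3/5·y_n + 2/5·y_{n+1}] ⇒ (1 − 2/5z)y_{n+1} = (1 + 3/5z)y_n
  Hence R(z) = (1 + 3/5z)/(1 − 2/5z).

Solve |R(x)|<1 on ℝ⁻.
x=-0.41: |R|=0.6478
R=−1: 1+3/5x = −1+2/5x ⇒ -1/5x=2 ⇒ x=2/(-1/5)=-10.0000
Confirm numerically:
  x=-9.277: |R|=0.96930 <1
  x=-8.975: |R|=0.95534 <1
  x=-7.326: |R|=0.86393 <1
  x=-10.566: |R|=1.02166 >1
  x=-10.247: |R|=1.00969 >1
So |R|<1 on (-10.0000, 0).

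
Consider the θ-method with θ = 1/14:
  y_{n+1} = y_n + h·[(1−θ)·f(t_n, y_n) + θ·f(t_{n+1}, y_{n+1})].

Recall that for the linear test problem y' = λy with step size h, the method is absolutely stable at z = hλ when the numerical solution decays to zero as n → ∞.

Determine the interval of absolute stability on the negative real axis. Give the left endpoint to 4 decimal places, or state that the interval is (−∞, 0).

z∈(-2.3333,0).

On y'=λy, z=hλ:
  y_{n+1} = y_n + z·[13/14·y_n + 1/14·y_{n+1}] ⇒ (1 − 1/14z)y_{n+1} = (1 + 13/14z)y_n
  ⇒ R(z) = (1 + 13/14z)/(1 − 1/14z).

Boundary: |R(x)|=1, x<0.
x=-0.96: |R|=0.1016
R=−1: 1+13/14x = −1+1/14x ⇒ -6/7x=2 ⇒ x=2/(-6/7)=-2.3333
Confirm numerically:
  x=-2.124: |R|=0.84421 <1
  x=-1.569: |R|=0.41088 <1
  x=-1.074: |R|=0.00252 <1
  x=-0.991: |R|=0.07451 <1
  x=-2.813: |R|=1.34235 >1
  x=-2.634: |R|=1.21691 >1
  x=-2.539: |R|=1.14922 >1
Stable set (-2.3333, 0).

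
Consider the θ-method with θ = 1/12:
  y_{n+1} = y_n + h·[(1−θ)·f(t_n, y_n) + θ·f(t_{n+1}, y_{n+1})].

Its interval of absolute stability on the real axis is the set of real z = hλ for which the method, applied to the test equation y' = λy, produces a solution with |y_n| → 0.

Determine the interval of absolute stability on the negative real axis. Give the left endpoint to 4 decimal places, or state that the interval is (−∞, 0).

Test eqn y'=λy, z=hλ:
  y_{n+1} = y_n + z·[11/12·y_n + 1/12·y_{n+1}] ⇒ (1 − 1/12z)y_{n+1} = (1 + 11/12z)y_n
  Hence R(z) = (1 + 11/12z)/(1 − 1/12z).

Find x<0 with |R(x)|<1.
x=-0.84: |R|=0.2150
R=−1: 1+11/12x = −1+1/12x ⇒ -5/6x=2 ⇒ x=2/(-5/6)=-2.4000
Confirm numerically:
  x=-2.351: |R|=0.96586 <1
  x=-1.848: |R|=0.60139 <1
  x=-1.564: |R|=0.38366 <1
  x=-2.645: |R|=1.16729 >1
  x=-2.595: |R|=1.13361 >1
Interval (-2.4000, 0).

z∈(-2.4000,0).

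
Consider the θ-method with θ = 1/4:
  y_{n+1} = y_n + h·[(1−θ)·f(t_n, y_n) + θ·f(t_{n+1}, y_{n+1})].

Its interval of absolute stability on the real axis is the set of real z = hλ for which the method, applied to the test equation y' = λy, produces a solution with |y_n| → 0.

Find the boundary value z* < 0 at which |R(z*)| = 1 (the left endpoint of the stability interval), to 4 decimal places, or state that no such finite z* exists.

Set f=λy, z=hλ:
  y_{n+1} = y_n + z·[3/4·y_n + 1/4·y_{n+1}] ⇒ (1 − 1/4z)y_{n+1} = (1 + 3/4z)y_n
  R(z) = (1 + 3/4z)/(1 − 1/4z).

Boundary: |R(x)|=1, x<0.
x=-1.6: |R|=0.1429
R=−1: 1+3/4x = −1+1/4x ⇒ -1/2x=2 ⇒ x=2/(-1/2)=-4.0000
Confirm numerically:
  x=-3.888: |R|=0.97160 <1
  x=-3.614: |R|=0.89861 <1
  x=-2.805: |R|=0.64879 <1
  x=-2.378: |R|=0.49138 <1
  x=-4.566: |R|=1.13215 >1
  x=-4.416: |R|=1.09886 >1
Interval (-4.0000, 0).

left endpoint -4.0000.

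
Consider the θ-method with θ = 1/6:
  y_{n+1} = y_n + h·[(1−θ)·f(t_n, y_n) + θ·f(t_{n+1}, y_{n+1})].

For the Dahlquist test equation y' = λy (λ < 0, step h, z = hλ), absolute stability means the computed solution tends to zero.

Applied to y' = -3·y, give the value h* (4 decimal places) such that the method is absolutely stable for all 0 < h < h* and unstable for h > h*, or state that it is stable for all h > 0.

With y'=λy (z=hλ):
  y_{n+1} = y_n + z·[5/6·y_n + 1/6·y_{n+1}] ⇒ (1 − 1/6z)y_{n+1} = (1 + 5/6z)y_n
  so R(z) = (1 + 5/6z)/(1 − 1/6z).

Need |R(x)|<1, x<0.
x=-1.01: |R|=0.1355
R=−1: 1+5/6x = −1+1/6x ⇒ -2/3x=2 ⇒ x=2/(-2/3)=-3.0000
Confirm numerically:
  x=-2.478: |R|=0.75372 <1
  x=-1.866: |R|=0.42334 <1
  x=-1.719: |R|=0.33618 <1
  x=-3.554: |R|=1.23194 >1
  x=-3.470: |R|=1.19852 >1
  x=-3.261: |R|=1.11273 >1
Interval (-3.0000, 0).

(-3.0000,0); λ=-3 ⇒ h* = (3)/3 = 1.0000.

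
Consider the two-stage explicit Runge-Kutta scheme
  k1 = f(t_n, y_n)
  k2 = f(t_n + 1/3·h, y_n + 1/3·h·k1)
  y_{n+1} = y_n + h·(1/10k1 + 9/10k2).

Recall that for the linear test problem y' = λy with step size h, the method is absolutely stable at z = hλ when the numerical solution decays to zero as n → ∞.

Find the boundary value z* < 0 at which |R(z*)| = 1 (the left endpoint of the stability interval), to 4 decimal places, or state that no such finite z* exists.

Set f=λy, z=hλ:
  k1=λy_n ⇒ h·k1=z·y_n;  k2=λ(1+1/3z)y_n ⇒ h·k2=z(1+1/3z)y_n
  y_{n+1}/y_n = 1 + 1/10z + 9/10z(1+1/3z) = 1 + z + 3/10z²
  ⇒ R(z) = 1 + z + 3/10z².

Boundary: |R(x)|=1, x<0.
x=-0.66: |R|=0.4707
R=1: x+3/10x²=0 ⇒ x=−10/3=-3.3333; min R=1−1/(4·3/10)=0.1667>−1
Confirm numerically:
  x=-2.502: |R|=0.37600 <1
  x=-2.386: |R|=0.32190 <1
  x=-1.936: |R|=0.18843 <1
  x=-1.623: |R|=0.16724 <1
  x=-3.787: |R|=1.51541 >1
  x=-3.716: |R|=1.42660 >1
  x=-3.400: |R|=1.06800 >1
Stable set (-3.3333, 0).

left endpoint -3.3333.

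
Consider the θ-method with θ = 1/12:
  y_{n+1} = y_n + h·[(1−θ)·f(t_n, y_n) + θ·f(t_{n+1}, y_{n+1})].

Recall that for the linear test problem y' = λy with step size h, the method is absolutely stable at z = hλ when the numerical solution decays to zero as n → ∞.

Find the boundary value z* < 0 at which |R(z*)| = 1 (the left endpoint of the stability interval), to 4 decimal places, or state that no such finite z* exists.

Set f=λy, z=hλ:
  y_{n+1} = y_n + z·[11/12·y_n + 1/12·y_{n+1}] ⇒ (1 − 1/12z)y_{n+1} = (1 + 11/12z)y_n
  R(z) = (1 + 11/12z)/(1 − 1/12z).

Solve |R(x)|<1 on ℝ⁻.
x=-0.68: |R|=0.3565
R=−1: 1+11/12x = −1+1/12x ⇒ -5/6x=2 ⇒ x=2/(-5/6)=-2.4000
Confirm numerically:
  x=-2.324: |R|=0.94694 <1
  x=-1.669: |R|=0.46521 <1
  x=-1.297: |R|=0.17049 <1
  x=-0.983: |R|=0.09143 <1
  x=-2.639: |R|=1.16326 >1
  x=-2.461: |R|=1.04218 >1
  x=-2.455: |R|=1.03805 >1
Interval (-2.4000, 0).

left endpoint -2.4000.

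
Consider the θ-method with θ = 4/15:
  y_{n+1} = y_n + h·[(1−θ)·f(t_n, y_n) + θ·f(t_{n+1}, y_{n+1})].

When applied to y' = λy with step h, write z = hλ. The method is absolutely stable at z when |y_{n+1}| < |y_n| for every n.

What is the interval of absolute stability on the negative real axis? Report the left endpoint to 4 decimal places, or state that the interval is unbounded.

z∈(-4.2857,0).

With y'=λy (z=hλ):
  y_{n+1} = y_n + z·[11/15·y_n + 4/15·y_{n+1}] ⇒ (1 − 4/15z)y_{n+1} = (1 + 11/15z)y_n
  so R(z) = (1 + 11/15z)/(1 − 4/15z).

Boundary: |R(x)|=1, x<0.
x=-1.42: |R|=0.0300
R=−1: 1+11/15x = −1+4/15x ⇒ -7/15x=2 ⇒ x=2/(-7/15)=-4.2857
Confirm numerically:
  x=-4.075: |R|=0.95288 <1
  x=-3.961: |R|=0.92631 <1
  x=-2.730: |R|=0.57986 <1
  x=-2.140: |R|=0.36248 <1
  x=-4.725: |R|=1.09071 >1
  x=-4.685: |R|=1.08284 >1
  x=-4.445: |R|=1.03401 >1
Stable set (-4.2857, 0).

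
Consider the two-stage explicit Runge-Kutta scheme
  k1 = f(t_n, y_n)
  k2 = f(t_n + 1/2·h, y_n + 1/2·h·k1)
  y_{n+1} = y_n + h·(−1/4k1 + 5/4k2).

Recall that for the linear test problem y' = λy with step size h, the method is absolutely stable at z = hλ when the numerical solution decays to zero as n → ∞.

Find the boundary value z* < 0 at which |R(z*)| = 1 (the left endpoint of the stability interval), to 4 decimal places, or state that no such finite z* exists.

z* = -1.6000.

On y'=λy, z=hλ:
  k1=λy_n ⇒ h·k1=z·y_n;  k2=λ(1+1/2z)y_n ⇒ h·k2=z(1+1/2z)y_n
  y_{n+1}/y_n = 1 − 1/4z + 5/4z(1+1/2z) = 1 + z + 5/8z²
  ⇒ R(z) = 1 + z + 5/8z².

Find x<0 with |R(x)|<1.
x=-1.18: |R|=0.6902
R=1: x+5/8x²=0 ⇒ x=−8/5=-1.6000; min R=1−1/(4·5/8)=0.6000>−1
Confirm numerically:
  x=-1.079: |R|=0.64865 <1
  x=-0.998: |R|=0.62450 <1
  x=-0.662: |R|=0.61190 <1
  x=-1.809: |R|=1.23630 >1
  x=-1.696: |R|=1.10176 >1
Interval (-1.6000, 0).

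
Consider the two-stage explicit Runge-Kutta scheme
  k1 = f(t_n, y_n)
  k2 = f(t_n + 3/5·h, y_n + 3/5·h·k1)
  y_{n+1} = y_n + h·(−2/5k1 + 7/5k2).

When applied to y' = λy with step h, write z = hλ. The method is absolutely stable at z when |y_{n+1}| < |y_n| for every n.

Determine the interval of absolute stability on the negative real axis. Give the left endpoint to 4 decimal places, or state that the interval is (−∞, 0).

(-1.1905, 0).

Test eqn y'=λy, z=hλ:
  k1=λy_n ⇒ h·k1=z·y_n;  k2=λ(1+3/5z)y_n ⇒ h·k2=z(1+3/5z)y_n
  y_{n+1}/y_n = 1 − 2/5z + 7/5z(1+3/5z) = 1 + z + 21/25z²
  R(z) = 1 + z + 21/25z².

Boundary: |R(x)|=1, x<0.
x=-1.63: |R|=1.6018
R=1: x+21/25x²=0 ⇒ x=−25/21=-1.1905; min R=1−1/(4·21/25)=0.7024>−1
Confirm numerically:
  x=-0.952: |R|=0.80930 <1
  x=-0.677: |R|=0.70800 <1
  x=-0.657: |R|=0.70559 <1
  x=-0.481: |R|=0.71334 <1
  x=-1.325: |R|=1.14972 >1
  x=-1.262: |R|=1.07582 >1
Stable set (-1.1905, 0).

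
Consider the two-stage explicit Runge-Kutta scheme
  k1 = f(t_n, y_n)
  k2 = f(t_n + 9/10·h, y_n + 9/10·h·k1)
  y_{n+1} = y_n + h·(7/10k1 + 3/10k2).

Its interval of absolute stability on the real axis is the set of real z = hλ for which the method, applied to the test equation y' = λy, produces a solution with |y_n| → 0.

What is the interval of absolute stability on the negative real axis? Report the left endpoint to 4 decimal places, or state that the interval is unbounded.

Test eqn y'=λy, z=hλ:
  k1=λy_n ⇒ h·k1=z·y_n;  k2=λ(1+9/10z)y_n ⇒ h·k2=z(1+9/10z)y_n
  y_{n+1}/y_n = 1 + 7/10z + 3/10z(1+9/10z) = 1 + z + 27/100z²
  so R(z) = 1 + z + 27/100z².

Boundary: |R(x)|=1, x<0.
x=-1.76: |R|=0.0764
R=1: x+27/100x²=0 ⇒ x=−100/27=-3.7037; min R=1−1/(4·27/100)=0.0741>−1
Confirm numerically:
  x=-3.677: |R|=0.97349 <1
  x=-3.632: |R|=0.92968 <1
  x=-3.221: |R|=0.58021 <1
  x=-2.210: |R|=0.10871 <1
  x=-4.103: |R|=1.44234 >1
  x=-4.011: |R|=1.33279 >1
Stable set (-3.7037, 0).

(-3.7037, 0).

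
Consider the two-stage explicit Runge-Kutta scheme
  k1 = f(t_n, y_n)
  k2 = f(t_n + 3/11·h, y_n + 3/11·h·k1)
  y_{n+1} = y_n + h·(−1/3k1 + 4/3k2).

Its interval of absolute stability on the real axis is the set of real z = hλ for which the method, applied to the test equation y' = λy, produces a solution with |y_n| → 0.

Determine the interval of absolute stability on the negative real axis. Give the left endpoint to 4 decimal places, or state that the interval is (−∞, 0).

(-2.7500, 0).

Test eqn y'=λy, z=hλ:
  k1=λy_n ⇒ h·k1=z·y_n;  k2=λ(1+3/11z)y_n ⇒ h·k2=z(1+3/11z)y_n
  y_{n+1}/y_n = 1 − 1/3z + 4/3z(1+3/11z) = 1 + z + 4/11z²
  ⇒ R(z) = 1 + z + 4/11z².

Find x<0 with |R(x)|<1.
x=-1.76: |R|=0.3664
R=1: x+4/11x²=0 ⇒ x=−11/4=-2.7500; min R=1−1/(4·4/11)=0.3125>−1
Confirm numerically:
  x=-2.156: |R|=0.53430 <1
  x=-1.463: |R|=0.31532 <1
  x=-1.299: |R|=0.31460 <1
  x=-3.297: |R|=1.65580 >1
  x=-2.783: |R|=1.03340 >1
  x=-2.771: |R|=1.02116 >1
Stable set (-2.7500, 0).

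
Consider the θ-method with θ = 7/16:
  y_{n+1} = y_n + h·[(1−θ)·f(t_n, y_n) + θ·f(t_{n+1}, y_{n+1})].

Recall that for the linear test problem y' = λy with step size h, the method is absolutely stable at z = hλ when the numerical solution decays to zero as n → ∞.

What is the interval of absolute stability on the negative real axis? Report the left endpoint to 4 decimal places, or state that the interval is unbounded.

On y'=λy, z=hλ:
  y_{n+1} = y_n + z·[9/16·y_n + 7/16·y_{n+1}] ⇒ (1 − 7/16z)y_{n+1} = (1 + 9/16z)y_n
  Hence R(z) = (1 + 9/16z)/(1 − 7/16z).

Find x<0 with |R(x)|<1.
x=-1.1: |R|=0.2574
R=−1: 1+9/16x = −1+7/16x ⇒ -1/8x=2 ⇒ x=2/(-1/8)=-16.0000
Confirm numerically:
  x=-14.313: |R|=0.97096 <1
  x=-13.024: |R|=0.94446 <1
  x=-12.632: |R|=0.93549 <1
  x=-6.970: |R|=0.72125 <1
  x=-16.590: |R|=1.00893 >1
  x=-16.361: |R|=1.00553 >1
Interval (-16.0000, 0).

z∈(-16.0000,0).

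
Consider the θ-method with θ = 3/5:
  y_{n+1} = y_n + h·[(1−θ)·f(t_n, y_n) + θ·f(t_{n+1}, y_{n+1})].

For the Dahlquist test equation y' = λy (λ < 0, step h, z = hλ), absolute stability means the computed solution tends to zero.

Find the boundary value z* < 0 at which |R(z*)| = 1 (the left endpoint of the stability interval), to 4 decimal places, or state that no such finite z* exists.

unbounded; (−∞, 0).

On y'=λy, z=hλ:
  y_{n+1} = y_n + z·[2/5·y_n + 3/5·y_{n+1}] ⇒ (1 − 3/5z)y_{n+1} = (1 + 2/5z)y_n
  Hence R(z) = (1 + 2/5z)/(1 − 3/5z).

Find x<0 with |R(x)|<1.
x=-0.82: |R|=0.4504
x=-2: |R|=0.0909
x=-10: |R|=0.4286
x=-100: |R|=0.6393
θ=3/5≥1/2 ⇒ |1+2/5x|<|1−3/5x| ∀x<0 ⇒ stable on all of ℝ⁻.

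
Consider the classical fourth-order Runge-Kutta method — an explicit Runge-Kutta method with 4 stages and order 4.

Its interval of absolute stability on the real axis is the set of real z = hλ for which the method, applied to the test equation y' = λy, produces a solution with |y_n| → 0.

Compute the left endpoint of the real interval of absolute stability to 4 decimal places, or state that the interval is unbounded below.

z* = -2.7853.

Test eqn y'=λy, z=hλ:
  order 4, 4-stage ⇒ R(z)=1+z+z^2/2+z^3/6+z^4/24
  (e.g. R(-1.38)=0.28530, |R|=0.28530)

Find x<0 with |R(x)|<1.
x=-1.38: |R|=0.2853
|R(-1.4)|=0.2827 |R(-1.21)|=0.3161 |R(-0.97)|=0.3852
Bisect:
  x_lo=-3.4131 |R|=2.4393  x_hi=-0.2881 |R|=0.7497
  mid=-1.85059 |R|=0.29416 →hi
  mid=-2.63185 |R|=0.79225 →hi
  mid=-3.02248 |R|=1.42059 →lo
  mid=-2.82716 |R|=1.06498 →lo
  mid=-2.72951 |R|=0.91910 →hi
  mid=-2.77833 |R|=0.98956 →hi
  mid=-2.80275 |R|=1.02664 →lo
  mid=-2.79054 |R|=1.00794 →lo
  ...
  [-2.78539,-2.78520] ⇒ x*=-2.7853
Stable set (-2.7853, 0).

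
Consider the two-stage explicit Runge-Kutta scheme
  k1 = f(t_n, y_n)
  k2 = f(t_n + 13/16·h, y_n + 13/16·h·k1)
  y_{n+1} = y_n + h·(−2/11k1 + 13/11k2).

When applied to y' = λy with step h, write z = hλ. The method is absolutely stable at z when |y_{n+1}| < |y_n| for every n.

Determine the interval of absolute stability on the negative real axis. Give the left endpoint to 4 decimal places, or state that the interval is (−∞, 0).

With y'=λy (z=hλ):
  k1=λy_n ⇒ h·k1=z·y_n;  k2=λ(1+13/16z)y_n ⇒ h·k2=z(1+13/16z)y_n
  y_{n+1}/y_n = 1 − 2/11z + 13/11z(1+13/16z) = 1 + z + 169/176z²
  so R(z) = 1 + z + 169/176z².

Need |R(x)|<1, x<0.
x=-0.58: |R|=0.7430
R=1: x+169/176x²=0 ⇒ x=−176/169=-1.0414; min R=1−1/(4·169/176)=0.7396>−1
Confirm numerically:
  x=-0.986: |R|=0.94753 <1
  x=-0.913: |R|=0.88742 <1
  x=-0.895: |R|=0.87417 <1
  x=-0.784: |R|=0.80621 <1
  x=-1.519: |R|=1.69659 >1
  x=-1.242: |R|=1.23921 >1
Interval (-1.0414, 0).

(-1.0414, 0).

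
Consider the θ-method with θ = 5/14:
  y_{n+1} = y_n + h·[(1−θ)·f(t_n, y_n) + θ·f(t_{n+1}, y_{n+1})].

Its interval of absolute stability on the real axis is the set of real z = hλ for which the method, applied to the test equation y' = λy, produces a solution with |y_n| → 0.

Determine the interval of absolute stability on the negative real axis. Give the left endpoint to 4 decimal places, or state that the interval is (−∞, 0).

With y'=λy (z=hλ):
  y_{n+1} = y_n + z·[9/14·y_n + 5/14·y_{n+1}] ⇒ (1 − 5/14z)y_{n+1} = (1 + 9/14z)y_n
  ⇒ R(z) = (1 + 9/14z)/(1 − 5/14z).

Need |R(x)|<1, x<0.
x=-1.46: |R|=0.0404
R=−1: 1+9/14x = −1+5/14x ⇒ -2/7x=2 ⇒ x=2/(-2/7)=-7.0000
Confirm numerically:
  x=-6.496: |R|=0.95663 <1
  x=-4.272: |R|=0.69140 <1
  x=-3.333: |R|=0.52167 <1
  x=-2.953: |R|=0.43723 <1
  x=-7.453: |R|=1.03535 >1
  x=-7.289: |R|=1.02292 >1
So |R|<1 on (-7.0000, 0).

(-7.0000, 0).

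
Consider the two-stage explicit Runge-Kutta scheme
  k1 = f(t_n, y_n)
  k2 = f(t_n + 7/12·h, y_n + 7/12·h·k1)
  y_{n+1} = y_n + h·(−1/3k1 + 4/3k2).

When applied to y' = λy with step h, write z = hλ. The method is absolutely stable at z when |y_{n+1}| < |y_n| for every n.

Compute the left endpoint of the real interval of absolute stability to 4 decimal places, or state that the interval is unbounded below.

left endpoint -1.2857.

Set f=λy, z=hλ:
  k1=λy_n ⇒ h·k1=z·y_n;  k2=λ(1+7/12z)y_n ⇒ h·k2=z(1+7/12z)y_n
  y_{n+1}/y_n = 1 − 1/3z + 4/3z(1+7/12z) = 1 + z + 7/9z²
  Hence R(z) = 1 + z + 7/9z².

Need |R(x)|<1, x<0.
x=-0.61: |R|=0.6794
R=1: x+7/9x²=0 ⇒ x=−9/7=-1.2857; min R=1−1/(4·7/9)=0.6786>−1
Confirm numerically:
  x=-1.232: |R|=0.94853 <1
  x=-1.079: |R|=0.82652 <1
  x=-1.054: |R|=0.81005 <1
  x=-0.902: |R|=0.73080 <1
  x=-1.625: |R|=1.42882 >1
  x=-1.430: |R|=1.16048 >1
Interval (-1.2857, 0).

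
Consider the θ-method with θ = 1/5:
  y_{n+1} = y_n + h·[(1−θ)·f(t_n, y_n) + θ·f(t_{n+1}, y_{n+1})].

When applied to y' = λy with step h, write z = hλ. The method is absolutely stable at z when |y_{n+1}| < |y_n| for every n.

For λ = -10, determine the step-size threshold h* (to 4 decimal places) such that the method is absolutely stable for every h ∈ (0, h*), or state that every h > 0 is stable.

With y'=λy (z=hλ):
  y_{n+1} = y_n + z·[4/5·y_n + 1/5·y_{n+1}] ⇒ (1 − 1/5z)y_{n+1} = (1 + 4/5z)y_n
  so R(z) = (1 + 4/5z)/(1 − 1/5z).

Boundary: |R(x)|=1, x<0.
x=-1.11: |R|=0.0917
R=−1: 1+4/5x = −1+1/5x ⇒ -3/5x=2 ⇒ x=2/(-3/5)=-3.3333
Confirm numerically:
  x=-2.189: |R|=0.52246 <1
  x=-2.092: |R|=0.47490 <1
  x=-1.610: |R|=0.21785 <1
  x=-3.854: |R|=1.17642 >1
  x=-3.491: |R|=1.05571 >1
  x=-3.366: |R|=1.01171 >1
Stable set (-3.3333, 0).

(-3.3333,0); λ=-10 ⇒ h* = (10/3)/10 = 0.3333.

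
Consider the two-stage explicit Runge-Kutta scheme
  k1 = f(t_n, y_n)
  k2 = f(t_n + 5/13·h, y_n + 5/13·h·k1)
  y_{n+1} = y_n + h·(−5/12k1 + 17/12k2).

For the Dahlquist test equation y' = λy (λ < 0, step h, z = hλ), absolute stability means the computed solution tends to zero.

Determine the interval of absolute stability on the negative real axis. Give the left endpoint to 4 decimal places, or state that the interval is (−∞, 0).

(-1.8353, 0).

With y'=λy (z=hλ):
  k1=λy_n ⇒ h·k1=z·y_n;  k2=λ(1+5/13z)y_n ⇒ h·k2=z(1+5/13z)y_n
  y_{n+1}/y_n = 1 − 5/12z + 17/12z(1+5/13z) = 1 + z + 85/156z²
  Hence R(z) = 1 + z + 85/156z².

Boundary: |R(x)|=1, x<0.
x=-0.68: |R|=0.5719
R=1: x+85/156x²=0 ⇒ x=−156/85=-1.8353; min R=1−1/(4·85/156)=0.5412>−1
Confirm numerically:
  x=-1.627: |R|=0.81535 <1
  x=-1.569: |R|=0.77234 <1
  x=-1.082: |R|=0.55589 <1
  x=-0.743: |R|=0.55780 <1
  x=-2.397: |R|=1.73362 >1
  x=-2.227: |R|=1.47531 >1
  x=-1.935: |R|=1.10512 >1
Interval (-1.8353, 0).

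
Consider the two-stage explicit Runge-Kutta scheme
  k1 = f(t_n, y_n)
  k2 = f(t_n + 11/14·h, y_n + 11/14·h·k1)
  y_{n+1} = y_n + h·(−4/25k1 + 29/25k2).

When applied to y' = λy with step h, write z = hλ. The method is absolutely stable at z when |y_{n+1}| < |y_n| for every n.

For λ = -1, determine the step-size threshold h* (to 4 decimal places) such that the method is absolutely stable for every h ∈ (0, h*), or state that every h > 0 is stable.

Set f=λy, z=hλ:
  k1=λy_n ⇒ h·k1=z·y_n;  k2=λ(1+11/14z)y_n ⇒ h·k2=z(1+11/14z)y_n
  y_{n+1}/y_n = 1 − 4/25z + 29/25z(1+11/14z) = 1 + z + 319/350z²
  ⇒ R(z) = 1 + z + 319/350z².

Find x<0 with |R(x)|<1.
x=-0.71: |R|=0.7495
R=1: x+319/350x²=0 ⇒ x=−350/319=-1.0972; min R=1−1/(4·319/350)=0.7257>−1
Confirm numerically:
  x=-0.852: |R|=0.80961 <1
  x=-0.540: |R|=0.72577 <1
  x=-0.472: |R|=0.73105 <1
  x=-0.458: |R|=0.73318 <1
  x=-1.674: |R|=1.88007 >1
  x=-1.527: |R|=1.59820 >1
Interval (-1.0972, 0).

(-1.0972,0); λ=-1 ⇒ h* = (350/319)/1 = 1.0972.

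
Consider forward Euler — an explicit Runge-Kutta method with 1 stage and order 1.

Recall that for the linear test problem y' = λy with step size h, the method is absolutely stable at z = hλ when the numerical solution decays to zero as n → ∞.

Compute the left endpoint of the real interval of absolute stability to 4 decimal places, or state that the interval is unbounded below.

left endpoint -2.0000.

Set f=λy, z=hλ:
  order 1, 1-stage ⇒ R(z)=1+z
  (e.g. R(-1.58)=-0.58000, |R|=0.58000)

Solve |R(x)|<1 on ℝ⁻.
x=-1.58: |R|=0.5800
|R(-1.88)|=0.8800 |R(-1.87)|=0.8700 |R(-0.72)|=0.2800
Bisect:
  x_lo=-2.4767 |R|=1.4767  x_hi=-0.0561 |R|=0.9439
  mid=-1.26636 |R|=0.26636 →hi
  mid=-1.87152 |R|=0.87152 →hi
  mid=-2.17409 |R|=1.17409 →lo
  mid=-2.02280 |R|=1.02280 →lo
  mid=-1.94716 |R|=0.94716 →hi
  mid=-1.98498 |R|=0.98498 →hi
  mid=-2.00389 |R|=1.00389 →lo
  mid=-1.99444 |R|=0.99444 →hi
  mid=-1.99917 |R|=0.99917 →hi
  ...
  [-2.00005,-1.99990] ⇒ x*=-2.0000
So |R|<1 on (-2.0000, 0).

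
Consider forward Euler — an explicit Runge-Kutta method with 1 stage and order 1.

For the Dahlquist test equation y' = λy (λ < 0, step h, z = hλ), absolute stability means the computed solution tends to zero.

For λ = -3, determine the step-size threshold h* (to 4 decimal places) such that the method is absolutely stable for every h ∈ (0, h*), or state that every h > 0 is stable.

On y'=λy, z=hλ:
  order 1, 1-stage ⇒ R(z)=1+z
  (e.g. R(-1.13)=-0.13000, |R|=0.13000)

Solve |R(x)|<1 on ℝ⁻.
x=-1.13: |R|=0.1300
|R(-1.28)|=0.2800 |R(-0.96)|=0.0400 |R(-0.7)|=0.3000
Bisect:
  x_lo=-2.3703 |R|=1.3703  x_hi=-0.3996 |R|=0.6004
  mid=-1.38493 |R|=0.38493 →hi
  mid=-1.87760 |R|=0.87760 →hi
  mid=-2.12393 |R|=1.12393 →lo
  mid=-2.00076 |R|=1.00076 →lo
  mid=-1.93918 |R|=0.93918 →hi
  mid=-1.96997 |R|=0.96997 →hi
  mid=-1.98537 |R|=0.98537 →hi
  mid=-1.99307 |R|=0.99307 →hi
  mid=-1.99691 |R|=0.99691 →hi
  ...
  [-2.00004,-1.99992] ⇒ x*=-2.0000
Interval (-2.0000, 0).

(-2.0000,0); λ=-3 ⇒ h* = 0.6667.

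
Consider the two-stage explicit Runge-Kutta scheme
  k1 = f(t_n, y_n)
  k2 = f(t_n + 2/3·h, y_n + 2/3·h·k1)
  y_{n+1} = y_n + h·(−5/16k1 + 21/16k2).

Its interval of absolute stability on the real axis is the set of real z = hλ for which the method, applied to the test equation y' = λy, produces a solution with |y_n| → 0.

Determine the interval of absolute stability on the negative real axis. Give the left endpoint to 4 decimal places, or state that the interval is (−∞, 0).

(-1.1429, 0).

Test eqn y'=λy, z=hλ:
  k1=λy_n ⇒ h·k1=z·y_n;  k2=λ(1+2/3z)y_n ⇒ h·k2=z(1+2/3z)y_n
  y_{n+1}/y_n = 1 − 5/16z + 21/16z(1+2/3z) = 1 + z + 7/8z²
  ⇒ R(z) = 1 + z + 7/8z².

Need |R(x)|<1, x<0.
x=-1.07: |R|=0.9318
R=1: x+7/8x²=0 ⇒ x=−8/7=-1.1429; min R=1−1/(4·7/8)=0.7143>−1
Confirm numerically:
  x=-1.065: |R|=0.92745 <1
  x=-0.744: |R|=0.74034 <1
  x=-0.540: |R|=0.71515 <1
  x=-0.465: |R|=0.72420 <1
  x=-1.731: |R|=1.89082 >1
  x=-1.435: |R|=1.36682 >1
Interval (-1.1429, 0).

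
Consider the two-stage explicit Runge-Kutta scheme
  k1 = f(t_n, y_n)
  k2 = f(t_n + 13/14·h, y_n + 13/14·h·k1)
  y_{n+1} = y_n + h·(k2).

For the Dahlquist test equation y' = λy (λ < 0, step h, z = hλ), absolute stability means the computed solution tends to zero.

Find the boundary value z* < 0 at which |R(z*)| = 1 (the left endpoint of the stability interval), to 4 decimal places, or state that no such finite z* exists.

left endpoint -1.0769.

Test eqn y'=λy, z=hλ:
  k1=λy_n ⇒ h·k1=z·y_n;  k2=λ(1+13/14z)y_n ⇒ h·k2=z(1+13/14z)y_n
  y_{n+1}/y_n = 1 + z(1+13/14z) = 1 + z + 13/14z²
  ⇒ R(z) = 1 + z + 13/14z².

Find x<0 with |R(x)|<1.
x=-0.44: |R|=0.7398
R=1: x+13/14x²=0 ⇒ x=−14/13=-1.0769; min R=1−1/(4·13/14)=0.7308>−1
Confirm numerically:
  x=-0.941: |R|=0.88123 <1
  x=-0.887: |R|=0.84357 <1
  x=-0.499: |R|=0.73222 <1
  x=-1.533: |R|=1.64923 >1
  x=-1.392: |R|=1.40726 >1
  x=-1.185: |R|=1.11892 >1
Stable set (-1.0769, 0).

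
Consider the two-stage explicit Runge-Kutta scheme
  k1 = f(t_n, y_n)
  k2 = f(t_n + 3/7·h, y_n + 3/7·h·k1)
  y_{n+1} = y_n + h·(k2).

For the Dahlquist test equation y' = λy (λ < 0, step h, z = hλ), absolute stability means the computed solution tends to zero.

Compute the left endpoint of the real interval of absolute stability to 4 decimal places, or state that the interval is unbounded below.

Set f=λy, z=hλ:
  k1=λy_n ⇒ h·k1=z·y_n;  k2=λ(1+3/7z)y_n ⇒ h·k2=z(1+3/7z)y_n
  y_{n+1}/y_n = 1 + z(1+3/7z) = 1 + z + 3/7z²
  Hence R(z) = 1 + z + 3/7z².

Solve |R(x)|<1 on ℝ⁻.
x=-0.51: |R|=0.6015
R=1: x+3/7x²=0 ⇒ x=−7/3=-2.3333; min R=1−1/(4·3/7)=0.4167>−1
Confirm numerically:
  x=-2.152: |R|=0.83276 <1
  x=-1.733: |R|=0.55412 <1
  x=-0.969: |R|=0.43341 <1
  x=-2.464: |R|=1.13798 >1
  x=-2.373: |R|=1.04034 >1
Interval (-2.3333, 0).

left endpoint -2.3333.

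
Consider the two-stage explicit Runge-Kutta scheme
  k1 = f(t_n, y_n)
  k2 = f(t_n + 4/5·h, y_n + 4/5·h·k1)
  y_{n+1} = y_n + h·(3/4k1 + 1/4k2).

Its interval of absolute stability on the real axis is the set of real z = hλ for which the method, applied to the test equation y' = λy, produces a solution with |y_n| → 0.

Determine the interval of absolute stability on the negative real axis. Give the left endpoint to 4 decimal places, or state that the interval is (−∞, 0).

(-5.0000, 0).

With y'=λy (z=hλ):
  k1=λy_n ⇒ h·k1=z·y_n;  k2=λ(1+4/5z)y_n ⇒ h·k2=z(1+4/5z)y_n
  y_{n+1}/y_n = 1 + 3/4z + 1/4z(1+4/5z) = 1 + z + 1/5z²
  ⇒ R(z) = 1 + z + 1/5z².

Find x<0 with |R(x)|<1.
x=-1.75: |R|=0.1375
R=1: x+1/5x²=0 ⇒ x=−5=-5.0000; min R=1−1/(4·1/5)=-0.2500>−1
Confirm numerically:
  x=-4.905: |R|=0.90681 <1
  x=-4.743: |R|=0.75621 <1
  x=-4.624: |R|=0.65228 <1
  x=-2.968: |R|=0.20620 <1
  x=-5.529: |R|=1.58497 >1
  x=-5.467: |R|=1.51062 >1
  x=-5.324: |R|=1.34500 >1
Interval (-5.0000, 0).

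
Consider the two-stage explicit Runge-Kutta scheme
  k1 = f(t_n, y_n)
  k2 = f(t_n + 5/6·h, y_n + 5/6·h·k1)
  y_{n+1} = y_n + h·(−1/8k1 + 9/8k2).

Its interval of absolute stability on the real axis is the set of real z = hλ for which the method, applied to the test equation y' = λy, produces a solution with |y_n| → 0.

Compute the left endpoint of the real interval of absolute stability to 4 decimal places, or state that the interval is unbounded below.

With y'=λy (z=hλ):
  k1=λy_n ⇒ h·k1=z·y_n;  k2=λ(1+5/6z)y_n ⇒ h·k2=z(1+5/6z)y_n
  y_{n+1}/y_n = 1 − 1/8z + 9/8z(1+5/6z) = 1 + z + 15/16z²
  so R(z) = 1 + z + 15/16z².

Boundary: |R(x)|=1, x<0.
x=-0.48: |R|=0.7360
R=1: x+15/16x²=0 ⇒ x=−16/15=-1.0667; min R=1−1/(4·15/16)=0.7333>−1
Confirm numerically:
  x=-0.862: |R|=0.83460 <1
  x=-0.857: |R|=0.83155 <1
  x=-0.758: |R|=0.78065 <1
  x=-1.564: |R|=1.72921 >1
  x=-1.488: |R|=1.58776 >1
  x=-1.154: |R|=1.09448 >1
Interval (-1.0667, 0).

left endpoint -1.0667.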